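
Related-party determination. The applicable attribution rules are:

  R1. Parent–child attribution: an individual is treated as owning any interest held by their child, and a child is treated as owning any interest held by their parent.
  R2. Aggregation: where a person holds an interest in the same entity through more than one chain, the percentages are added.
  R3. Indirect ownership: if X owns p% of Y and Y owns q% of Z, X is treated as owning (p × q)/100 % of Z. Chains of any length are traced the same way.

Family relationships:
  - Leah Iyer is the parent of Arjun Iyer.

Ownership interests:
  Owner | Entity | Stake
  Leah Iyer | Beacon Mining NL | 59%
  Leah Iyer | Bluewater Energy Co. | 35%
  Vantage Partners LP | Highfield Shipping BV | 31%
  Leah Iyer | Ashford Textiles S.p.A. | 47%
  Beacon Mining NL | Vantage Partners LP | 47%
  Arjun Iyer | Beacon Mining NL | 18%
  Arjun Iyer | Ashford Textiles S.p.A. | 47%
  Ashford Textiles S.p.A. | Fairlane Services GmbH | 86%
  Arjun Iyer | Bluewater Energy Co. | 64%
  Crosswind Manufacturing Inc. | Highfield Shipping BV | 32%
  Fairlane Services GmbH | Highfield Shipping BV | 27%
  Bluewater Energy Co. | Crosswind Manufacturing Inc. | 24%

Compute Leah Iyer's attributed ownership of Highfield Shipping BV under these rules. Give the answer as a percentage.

40.6489%

By parent–child attribution (R1), Leah Iyer is treated as also owning Arjun Iyer's interest in Bluewater Energy Co, giving 35% + 64% = 99%.
By parent–child attribution (R1), Leah Iyer is treated as also owning Arjun Iyer's interest in Beacon Mining NL, giving 59% + 18% = 77%.
By parent–child attribution (R1), Leah Iyer is treated as also owning Arjun Iyer's interest in Ashford Textiles S.p.A, giving 47% + 47% = 94%.
Chain via Bluewater Energy Co. → Crosswind Manufacturing Inc. (R3): 99% × 24% × 32% = 7.6032% of Highfield Shipping BV.
Chain via Beacon Mining NL → Vantage Partners LP (R3): 77% × 47% × 31% = 11.2189% of Highfield Shipping BV.
Chain via Ashford Textiles S.p.A. → Fairlane Services GmbH (R3): 94% × 86% × 27% = 21.8268% of Highfield Shipping BV.
Aggregating (R2): 7.6032% + 11.2189% + 21.8268% = 40.6489%.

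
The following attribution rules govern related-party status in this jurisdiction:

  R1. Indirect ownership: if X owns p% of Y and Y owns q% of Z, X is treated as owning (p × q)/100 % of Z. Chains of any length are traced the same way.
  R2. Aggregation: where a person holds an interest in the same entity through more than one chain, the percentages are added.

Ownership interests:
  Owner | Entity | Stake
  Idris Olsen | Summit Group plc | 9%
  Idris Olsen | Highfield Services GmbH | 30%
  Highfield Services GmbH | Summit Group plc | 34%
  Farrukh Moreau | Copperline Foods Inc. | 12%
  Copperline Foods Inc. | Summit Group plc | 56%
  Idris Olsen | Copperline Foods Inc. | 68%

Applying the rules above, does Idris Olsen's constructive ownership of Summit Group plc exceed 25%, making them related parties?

Yes

Chain via Copperline Foods Inc. (R1): 68% × 56% = 38.08% of Summit Group plc.
Chain via Highfield Services GmbH (R1): 30% × 34% = 10.2% of Summit Group plc.
Direct interest in Summit Group plc: 9%.
Aggregating (R2): 38.08% + 10.2% + 9% = 57.28%.
57.28% exceeds the 25% threshold, so Idris is a related party to Summit Group plc.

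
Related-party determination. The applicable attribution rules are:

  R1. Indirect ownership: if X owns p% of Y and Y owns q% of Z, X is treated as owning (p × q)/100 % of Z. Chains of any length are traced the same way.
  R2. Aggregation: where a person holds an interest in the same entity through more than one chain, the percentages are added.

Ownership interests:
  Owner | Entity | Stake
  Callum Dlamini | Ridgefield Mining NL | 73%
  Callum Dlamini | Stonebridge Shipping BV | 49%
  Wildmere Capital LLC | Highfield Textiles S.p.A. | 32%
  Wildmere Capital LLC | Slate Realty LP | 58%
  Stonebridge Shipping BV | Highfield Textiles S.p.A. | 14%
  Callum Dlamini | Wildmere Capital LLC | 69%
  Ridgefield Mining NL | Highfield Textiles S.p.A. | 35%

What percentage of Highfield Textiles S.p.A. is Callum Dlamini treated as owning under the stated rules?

54.49%

Chain via Stonebridge Shipping BV (R1): 49% × 14% = 6.86% of Highfield Textiles S.p.A.
Chain via Wildmere Capital LLC (R1): 69% × 32% = 22.08% of Highfield Textiles S.p.A.
Chain via Ridgefield Mining NL (R1): 73% × 35% = 25.55% of Highfield Textiles S.p.A.
Aggregating (R2): 6.86% + 22.08% + 25.55% = 54.49%.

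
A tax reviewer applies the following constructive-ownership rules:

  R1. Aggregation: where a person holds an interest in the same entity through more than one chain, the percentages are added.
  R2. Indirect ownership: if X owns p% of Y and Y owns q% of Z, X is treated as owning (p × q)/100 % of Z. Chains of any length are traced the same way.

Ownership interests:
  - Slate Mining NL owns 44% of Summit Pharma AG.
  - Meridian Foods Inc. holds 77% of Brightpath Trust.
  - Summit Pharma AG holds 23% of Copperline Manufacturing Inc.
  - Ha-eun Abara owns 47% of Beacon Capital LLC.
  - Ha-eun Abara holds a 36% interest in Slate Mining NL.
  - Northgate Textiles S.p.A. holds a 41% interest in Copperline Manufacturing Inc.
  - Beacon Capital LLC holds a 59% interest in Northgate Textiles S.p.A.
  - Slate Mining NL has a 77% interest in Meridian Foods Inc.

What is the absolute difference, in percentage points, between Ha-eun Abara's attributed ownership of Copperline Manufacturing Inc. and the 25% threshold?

9.9875

Chain via Slate Mining NL → Summit Pharma AG (R2): 36% × 44% × 23% = 3.6432% of Copperline Manufacturing Inc.
Chain via Beacon Capital LLC → Northgate Textiles S.p.A. (R2): 47% × 59% × 41% = 11.3693% of Copperline Manufacturing Inc.
Aggregating (R1): 3.6432% + 11.3693% = 15.0125%.
15.0125% falls short of the 25% threshold by 9.9875 percentage points.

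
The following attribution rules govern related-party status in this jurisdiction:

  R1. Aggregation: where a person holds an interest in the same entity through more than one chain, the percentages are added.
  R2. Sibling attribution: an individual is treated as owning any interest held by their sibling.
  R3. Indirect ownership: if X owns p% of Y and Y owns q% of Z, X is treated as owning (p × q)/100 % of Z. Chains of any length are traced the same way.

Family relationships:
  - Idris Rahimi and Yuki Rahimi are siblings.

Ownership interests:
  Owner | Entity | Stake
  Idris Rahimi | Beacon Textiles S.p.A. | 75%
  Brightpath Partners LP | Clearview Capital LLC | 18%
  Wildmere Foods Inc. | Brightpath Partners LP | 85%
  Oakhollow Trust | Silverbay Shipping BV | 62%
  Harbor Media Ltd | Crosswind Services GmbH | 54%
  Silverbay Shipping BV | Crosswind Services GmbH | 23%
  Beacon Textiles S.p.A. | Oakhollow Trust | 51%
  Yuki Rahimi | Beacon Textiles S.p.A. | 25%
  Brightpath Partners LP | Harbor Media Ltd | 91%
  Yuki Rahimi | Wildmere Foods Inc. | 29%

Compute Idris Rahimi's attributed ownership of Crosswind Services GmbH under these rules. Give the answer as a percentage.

By sibling attribution (R2), Idris Rahimi is treated as also owning Yuki Rahimi's interest in Beacon Textiles S.p.A, giving 75% + 25% = 100%.
By sibling attribution (R2), Idris Rahimi is treated as owning Yuki Rahimi's 29% interest in Wildmere Foods Inc.
Chain via Beacon Textiles S.p.A. → Oakhollow Trust → Silverbay Shipping BV (R3): 100% × 51% × 62% × 23% = 7.2726% of Crosswind Services GmbH.
Chain via Wildmere Foods Inc. → Brightpath Partners LP → Harbor Media Ltd (R3): 29% × 85% × 91% × 54% = 12.11301% of Crosswind Services GmbH.
Aggregating (R1): 7.2726% + 12.11301% = 19.38561%.

19.38561%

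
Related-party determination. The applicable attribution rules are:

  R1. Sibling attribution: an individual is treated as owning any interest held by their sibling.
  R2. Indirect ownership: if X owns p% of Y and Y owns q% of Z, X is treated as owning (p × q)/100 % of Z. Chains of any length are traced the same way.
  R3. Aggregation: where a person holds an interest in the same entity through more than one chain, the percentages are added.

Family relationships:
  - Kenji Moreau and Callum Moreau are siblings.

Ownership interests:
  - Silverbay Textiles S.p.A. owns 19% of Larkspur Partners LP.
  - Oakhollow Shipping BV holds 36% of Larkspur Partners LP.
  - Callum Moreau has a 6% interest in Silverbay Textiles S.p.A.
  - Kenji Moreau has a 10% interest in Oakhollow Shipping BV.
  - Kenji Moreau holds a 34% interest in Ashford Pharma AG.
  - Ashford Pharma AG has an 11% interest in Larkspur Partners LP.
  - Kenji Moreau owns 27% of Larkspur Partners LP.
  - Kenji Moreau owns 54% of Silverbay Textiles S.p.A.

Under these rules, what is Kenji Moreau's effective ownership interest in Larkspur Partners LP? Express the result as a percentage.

45.74%

By sibling attribution (R1), Kenji Moreau is treated as also owning Callum Moreau's interest in Silverbay Textiles S.p.A, giving 54% + 6% = 60%.
Chain via Ashford Pharma AG (R2): 34% × 11% = 3.74% of Larkspur Partners LP.
Chain via Oakhollow Shipping BV (R2): 10% × 36% = 3.6% of Larkspur Partners LP.
Chain via Silverbay Textiles S.p.A. (R2): 60% × 19% = 11.4% of Larkspur Partners LP.
Direct interest in Larkspur Partners LP: 27%.
Aggregating (R3): 3.74% + 3.6% + 11.4% + 27% = 45.74%.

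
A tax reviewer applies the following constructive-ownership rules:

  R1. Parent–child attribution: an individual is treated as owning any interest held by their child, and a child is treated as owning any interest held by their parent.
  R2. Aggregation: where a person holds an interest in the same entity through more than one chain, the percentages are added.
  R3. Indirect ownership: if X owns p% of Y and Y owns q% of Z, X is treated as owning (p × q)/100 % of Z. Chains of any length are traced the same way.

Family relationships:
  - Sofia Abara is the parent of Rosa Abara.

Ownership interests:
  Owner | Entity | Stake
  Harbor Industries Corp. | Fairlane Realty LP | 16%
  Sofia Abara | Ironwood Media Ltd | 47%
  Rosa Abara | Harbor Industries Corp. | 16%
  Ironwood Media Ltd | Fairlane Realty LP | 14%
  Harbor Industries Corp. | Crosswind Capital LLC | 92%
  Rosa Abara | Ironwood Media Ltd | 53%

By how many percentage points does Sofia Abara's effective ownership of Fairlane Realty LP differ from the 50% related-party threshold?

By parent–child attribution (R1), Sofia Abara is treated as also owning Rosa Abara's interest in Ironwood Media Ltd, giving 47% + 53% = 100%.
By parent–child attribution (R1), Sofia Abara is treated as owning Rosa Abara's 16% interest in Harbor Industries Corp.
Chain via Ironwood Media Ltd (R3): 100% × 14% = 14% of Fairlane Realty LP.
Chain via Harbor Industries Corp. (R3): 16% × 16% = 2.56% of Fairlane Realty LP.
Aggregating (R2): 14% + 2.56% = 16.56%.
16.56% falls short of the 50% threshold by 33.44 percentage points.

33.44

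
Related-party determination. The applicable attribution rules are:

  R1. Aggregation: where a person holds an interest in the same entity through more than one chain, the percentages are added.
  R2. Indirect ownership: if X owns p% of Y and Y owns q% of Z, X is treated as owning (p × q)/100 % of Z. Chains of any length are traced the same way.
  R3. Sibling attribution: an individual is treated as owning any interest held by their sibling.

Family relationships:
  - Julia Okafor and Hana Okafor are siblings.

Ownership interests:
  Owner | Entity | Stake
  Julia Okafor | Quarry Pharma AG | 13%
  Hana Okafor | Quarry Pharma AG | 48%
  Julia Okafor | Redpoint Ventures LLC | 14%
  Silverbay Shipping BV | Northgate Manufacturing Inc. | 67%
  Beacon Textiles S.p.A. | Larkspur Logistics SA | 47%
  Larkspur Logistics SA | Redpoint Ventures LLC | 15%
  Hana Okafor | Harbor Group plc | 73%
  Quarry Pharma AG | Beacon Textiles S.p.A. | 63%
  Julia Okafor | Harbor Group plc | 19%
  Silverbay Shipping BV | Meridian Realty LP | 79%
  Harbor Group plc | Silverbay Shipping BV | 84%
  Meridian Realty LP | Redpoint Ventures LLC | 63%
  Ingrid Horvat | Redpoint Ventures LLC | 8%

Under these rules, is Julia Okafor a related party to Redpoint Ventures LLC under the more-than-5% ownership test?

Yes

By sibling attribution (R3), Julia Okafor is treated as also owning Hana Okafor's interest in Quarry Pharma AG, giving 13% + 48% = 61%.
By sibling attribution (R3), Julia Okafor is treated as also owning Hana Okafor's interest in Harbor Group plc, giving 19% + 73% = 92%.
Chain via Quarry Pharma AG → Beacon Textiles S.p.A. → Larkspur Logistics SA (R2): 61% × 63% × 47% × 15% = 2.709315% of Redpoint Ventures LLC.
Chain via Harbor Group plc → Silverbay Shipping BV → Meridian Realty LP (R2): 92% × 84% × 79% × 63% = 38.462256% of Redpoint Ventures LLC.
Direct interest in Redpoint Ventures LLC: 14%.
Aggregating (R1): 2.709315% + 38.462256% + 14% = 55.171571%.
55.171571% exceeds the 5% threshold, so Julia is a related party to Redpoint Ventures LLC.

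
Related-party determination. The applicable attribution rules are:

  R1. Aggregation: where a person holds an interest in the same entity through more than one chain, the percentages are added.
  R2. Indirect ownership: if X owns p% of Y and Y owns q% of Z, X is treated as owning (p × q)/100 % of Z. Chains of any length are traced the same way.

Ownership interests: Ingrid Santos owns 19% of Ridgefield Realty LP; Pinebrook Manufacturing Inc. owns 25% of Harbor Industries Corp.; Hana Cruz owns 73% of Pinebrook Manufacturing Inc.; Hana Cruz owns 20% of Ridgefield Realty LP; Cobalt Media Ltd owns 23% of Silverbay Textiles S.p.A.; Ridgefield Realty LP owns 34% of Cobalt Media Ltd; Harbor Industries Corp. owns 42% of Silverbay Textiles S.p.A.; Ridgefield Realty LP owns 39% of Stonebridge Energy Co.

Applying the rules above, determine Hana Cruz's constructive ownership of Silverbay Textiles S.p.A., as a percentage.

Chain via Ridgefield Realty LP → Cobalt Media Ltd (R2): 20% × 34% × 23% = 1.564% of Silverbay Textiles S.p.A.
Chain via Pinebrook Manufacturing Inc. → Harbor Industries Corp. (R2): 73% × 25% × 42% = 7.665% of Silverbay Textiles S.p.A.
Aggregating (R1): 1.564% + 7.665% = 9.229%.

9.229%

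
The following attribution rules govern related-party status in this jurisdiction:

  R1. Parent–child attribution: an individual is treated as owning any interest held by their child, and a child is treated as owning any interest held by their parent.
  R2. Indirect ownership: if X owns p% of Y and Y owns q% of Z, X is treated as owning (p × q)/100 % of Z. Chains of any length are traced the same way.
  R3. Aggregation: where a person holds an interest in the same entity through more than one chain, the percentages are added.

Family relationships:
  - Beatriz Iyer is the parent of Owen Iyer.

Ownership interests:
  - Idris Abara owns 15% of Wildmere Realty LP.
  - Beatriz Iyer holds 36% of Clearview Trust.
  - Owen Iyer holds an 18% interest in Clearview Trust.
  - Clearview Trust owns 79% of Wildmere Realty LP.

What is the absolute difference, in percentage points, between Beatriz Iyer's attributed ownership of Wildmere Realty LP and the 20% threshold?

By parent–child attribution (R1), Beatriz Iyer is treated as also owning Owen Iyer's interest in Clearview Trust, giving 36% + 18% = 54%.
Chain via Clearview Trust (R2): 54% × 79% = 42.66% of Wildmere Realty LP.
42.66% exceeds the 20% threshold by 22.66 percentage points.

22.66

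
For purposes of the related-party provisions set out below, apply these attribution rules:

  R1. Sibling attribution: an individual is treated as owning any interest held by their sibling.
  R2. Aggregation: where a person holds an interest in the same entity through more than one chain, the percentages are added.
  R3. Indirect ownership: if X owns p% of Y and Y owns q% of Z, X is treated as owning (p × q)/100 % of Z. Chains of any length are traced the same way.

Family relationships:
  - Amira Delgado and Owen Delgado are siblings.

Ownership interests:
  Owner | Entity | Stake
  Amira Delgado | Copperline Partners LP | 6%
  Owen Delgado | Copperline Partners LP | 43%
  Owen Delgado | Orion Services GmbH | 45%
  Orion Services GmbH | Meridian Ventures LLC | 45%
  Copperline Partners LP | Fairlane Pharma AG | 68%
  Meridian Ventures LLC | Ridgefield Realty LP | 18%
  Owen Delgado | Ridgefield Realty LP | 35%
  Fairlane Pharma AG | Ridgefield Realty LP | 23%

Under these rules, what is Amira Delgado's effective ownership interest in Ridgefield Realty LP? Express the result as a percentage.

46.3086%

By sibling attribution (R1), Amira Delgado is treated as also owning Owen Delgado's interest in Copperline Partners LP, giving 6% + 43% = 49%.
By sibling attribution (R1), Amira Delgado is treated as owning Owen Delgado's 45% interest in Orion Services GmbH.
By sibling attribution (R1), Amira Delgado is treated as owning Owen Delgado's 35% interest in Ridgefield Realty LP.
Chain via Copperline Partners LP → Fairlane Pharma AG (R3): 49% × 68% × 23% = 7.6636% of Ridgefield Realty LP.
Chain via Orion Services GmbH → Meridian Ventures LLC (R3): 45% × 45% × 18% = 3.645% of Ridgefield Realty LP.
Direct interest in Ridgefield Realty LP: 35%.
Aggregating (R2): 7.6636% + 3.645% + 35% = 46.3086%.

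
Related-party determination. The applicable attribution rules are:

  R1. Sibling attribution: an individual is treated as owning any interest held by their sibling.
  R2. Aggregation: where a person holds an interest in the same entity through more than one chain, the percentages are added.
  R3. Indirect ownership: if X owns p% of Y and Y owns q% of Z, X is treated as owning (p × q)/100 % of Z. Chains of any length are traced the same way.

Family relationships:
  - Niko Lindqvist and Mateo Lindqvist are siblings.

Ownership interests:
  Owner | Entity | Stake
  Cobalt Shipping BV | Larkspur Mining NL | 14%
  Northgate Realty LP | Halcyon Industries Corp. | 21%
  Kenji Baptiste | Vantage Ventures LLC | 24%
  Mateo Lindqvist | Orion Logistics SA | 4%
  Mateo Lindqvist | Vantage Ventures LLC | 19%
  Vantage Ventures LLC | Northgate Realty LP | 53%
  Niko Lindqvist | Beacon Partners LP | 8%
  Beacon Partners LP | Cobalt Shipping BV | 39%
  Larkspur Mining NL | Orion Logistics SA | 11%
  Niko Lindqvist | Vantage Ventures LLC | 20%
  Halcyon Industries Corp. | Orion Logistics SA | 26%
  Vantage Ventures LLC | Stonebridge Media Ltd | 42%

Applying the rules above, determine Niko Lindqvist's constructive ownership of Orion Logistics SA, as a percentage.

By sibling attribution (R1), Niko Lindqvist is treated as also owning Mateo Lindqvist's interest in Vantage Ventures LLC, giving 20% + 19% = 39%.
By sibling attribution (R1), Niko Lindqvist is treated as owning Mateo Lindqvist's 4% interest in Orion Logistics SA.
Chain via Beacon Partners LP → Cobalt Shipping BV → Larkspur Mining NL (R3): 8% × 39% × 14% × 11% = 0.048048% of Orion Logistics SA.
Chain via Vantage Ventures LLC → Northgate Realty LP → Halcyon Industries Corp. (R3): 39% × 53% × 21% × 26% = 1.128582% of Orion Logistics SA.
Direct interest in Orion Logistics SA: 4%.
Aggregating (R2): 0.048048% + 1.128582% + 4% = 5.17663%.

5.17663%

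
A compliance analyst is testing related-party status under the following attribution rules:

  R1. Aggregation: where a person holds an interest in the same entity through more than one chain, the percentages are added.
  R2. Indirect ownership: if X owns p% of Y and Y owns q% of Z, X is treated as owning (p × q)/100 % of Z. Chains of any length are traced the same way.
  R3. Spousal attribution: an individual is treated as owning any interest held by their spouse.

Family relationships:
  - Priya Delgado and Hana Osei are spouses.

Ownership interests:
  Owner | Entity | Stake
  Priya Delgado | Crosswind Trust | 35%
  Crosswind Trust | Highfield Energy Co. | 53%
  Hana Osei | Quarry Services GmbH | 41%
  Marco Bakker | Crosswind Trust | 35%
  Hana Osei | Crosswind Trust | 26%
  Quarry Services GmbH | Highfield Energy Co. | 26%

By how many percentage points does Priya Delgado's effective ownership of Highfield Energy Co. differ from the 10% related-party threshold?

32.99

By spousal attribution (R3), Priya Delgado is treated as also owning Hana Osei's interest in Crosswind Trust, giving 35% + 26% = 61%.
By spousal attribution (R3), Priya Delgado is treated as owning Hana Osei's 41% interest in Quarry Services GmbH.
Chain via Crosswind Trust (R2): 61% × 53% = 32.33% of Highfield Energy Co.
Chain via Quarry Services GmbH (R2): 41% × 26% = 10.66% of Highfield Energy Co.
Aggregating (R1): 32.33% + 10.66% = 42.99%.
42.99% exceeds the 10% threshold by 32.99 percentage points.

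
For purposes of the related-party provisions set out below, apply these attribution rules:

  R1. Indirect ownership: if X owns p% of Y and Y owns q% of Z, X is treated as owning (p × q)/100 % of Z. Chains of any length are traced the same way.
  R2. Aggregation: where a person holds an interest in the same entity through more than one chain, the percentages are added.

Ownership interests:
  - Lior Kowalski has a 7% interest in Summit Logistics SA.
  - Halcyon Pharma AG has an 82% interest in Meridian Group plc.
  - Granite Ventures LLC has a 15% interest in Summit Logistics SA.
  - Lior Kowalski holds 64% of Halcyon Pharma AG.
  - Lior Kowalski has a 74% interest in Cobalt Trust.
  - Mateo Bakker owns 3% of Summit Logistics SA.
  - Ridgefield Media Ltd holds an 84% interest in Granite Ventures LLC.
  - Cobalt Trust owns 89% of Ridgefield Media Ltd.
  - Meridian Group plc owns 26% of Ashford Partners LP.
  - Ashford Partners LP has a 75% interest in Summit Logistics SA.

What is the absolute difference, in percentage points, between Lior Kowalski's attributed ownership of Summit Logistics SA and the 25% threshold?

0.53196

Chain via Halcyon Pharma AG → Meridian Group plc → Ashford Partners LP (R1): 64% × 82% × 26% × 75% = 10.2336% of Summit Logistics SA.
Chain via Cobalt Trust → Ridgefield Media Ltd → Granite Ventures LLC (R1): 74% × 89% × 84% × 15% = 8.29836% of Summit Logistics SA.
Direct interest in Summit Logistics SA: 7%.
Aggregating (R2): 10.2336% + 8.29836% + 7% = 25.53196%.
25.53196% exceeds the 25% threshold by 0.53196 percentage points.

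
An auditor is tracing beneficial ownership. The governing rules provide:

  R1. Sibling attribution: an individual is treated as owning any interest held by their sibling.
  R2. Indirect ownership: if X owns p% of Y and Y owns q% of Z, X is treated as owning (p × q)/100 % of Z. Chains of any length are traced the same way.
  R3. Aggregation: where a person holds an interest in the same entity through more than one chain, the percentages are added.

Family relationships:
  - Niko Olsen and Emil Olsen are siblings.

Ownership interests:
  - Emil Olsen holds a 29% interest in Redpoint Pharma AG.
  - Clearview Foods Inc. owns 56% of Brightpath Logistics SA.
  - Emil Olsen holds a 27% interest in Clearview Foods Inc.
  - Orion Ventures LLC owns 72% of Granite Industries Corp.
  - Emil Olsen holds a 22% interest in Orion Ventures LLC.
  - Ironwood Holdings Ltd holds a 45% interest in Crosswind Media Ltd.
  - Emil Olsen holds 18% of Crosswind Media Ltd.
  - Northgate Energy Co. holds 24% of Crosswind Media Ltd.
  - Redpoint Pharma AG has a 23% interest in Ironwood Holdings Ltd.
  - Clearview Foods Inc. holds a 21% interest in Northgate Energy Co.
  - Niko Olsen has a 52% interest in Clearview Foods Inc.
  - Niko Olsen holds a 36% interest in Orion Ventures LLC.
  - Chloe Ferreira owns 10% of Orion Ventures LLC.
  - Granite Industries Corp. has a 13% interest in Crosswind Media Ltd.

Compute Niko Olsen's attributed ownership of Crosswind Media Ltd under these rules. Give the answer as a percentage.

30.4119%

By sibling attribution (R1), Niko Olsen is treated as also owning Emil Olsen's interest in Clearview Foods Inc, giving 52% + 27% = 79%.
By sibling attribution (R1), Niko Olsen is treated as also owning Emil Olsen's interest in Orion Ventures LLC, giving 36% + 22% = 58%.
By sibling attribution (R1), Niko Olsen is treated as owning Emil Olsen's 29% interest in Redpoint Pharma AG.
By sibling attribution (R1), Niko Olsen is treated as owning Emil Olsen's 18% interest in Crosswind Media Ltd.
Chain via Clearview Foods Inc. → Northgate Energy Co. (R2): 79% × 21% × 24% = 3.9816% of Crosswind Media Ltd.
Chain via Orion Ventures LLC → Granite Industries Corp. (R2): 58% × 72% × 13% = 5.4288% of Crosswind Media Ltd.
Chain via Redpoint Pharma AG → Ironwood Holdings Ltd (R2): 29% × 23% × 45% = 3.0015% of Crosswind Media Ltd.
Direct interest in Crosswind Media Ltd: 18%.
Aggregating (R3): 3.9816% + 5.4288% + 3.0015% + 18% = 30.4119%.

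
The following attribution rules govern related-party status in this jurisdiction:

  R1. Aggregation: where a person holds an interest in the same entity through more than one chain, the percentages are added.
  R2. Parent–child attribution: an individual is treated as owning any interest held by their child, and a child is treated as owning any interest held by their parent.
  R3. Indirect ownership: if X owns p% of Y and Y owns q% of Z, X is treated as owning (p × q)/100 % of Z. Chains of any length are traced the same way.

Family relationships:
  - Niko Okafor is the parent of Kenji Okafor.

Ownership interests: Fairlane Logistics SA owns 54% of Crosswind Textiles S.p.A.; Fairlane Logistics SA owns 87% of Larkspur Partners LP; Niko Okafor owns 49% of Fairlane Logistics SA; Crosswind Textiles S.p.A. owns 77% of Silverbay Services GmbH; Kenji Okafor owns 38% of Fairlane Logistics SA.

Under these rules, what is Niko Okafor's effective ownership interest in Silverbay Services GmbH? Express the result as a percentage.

By parent–child attribution (R2), Niko Okafor is treated as also owning Kenji Okafor's interest in Fairlane Logistics SA, giving 49% + 38% = 87%.
Chain via Fairlane Logistics SA → Crosswind Textiles S.p.A. (R3): 87% × 54% × 77% = 36.1746% of Silverbay Services GmbH.

36.1746%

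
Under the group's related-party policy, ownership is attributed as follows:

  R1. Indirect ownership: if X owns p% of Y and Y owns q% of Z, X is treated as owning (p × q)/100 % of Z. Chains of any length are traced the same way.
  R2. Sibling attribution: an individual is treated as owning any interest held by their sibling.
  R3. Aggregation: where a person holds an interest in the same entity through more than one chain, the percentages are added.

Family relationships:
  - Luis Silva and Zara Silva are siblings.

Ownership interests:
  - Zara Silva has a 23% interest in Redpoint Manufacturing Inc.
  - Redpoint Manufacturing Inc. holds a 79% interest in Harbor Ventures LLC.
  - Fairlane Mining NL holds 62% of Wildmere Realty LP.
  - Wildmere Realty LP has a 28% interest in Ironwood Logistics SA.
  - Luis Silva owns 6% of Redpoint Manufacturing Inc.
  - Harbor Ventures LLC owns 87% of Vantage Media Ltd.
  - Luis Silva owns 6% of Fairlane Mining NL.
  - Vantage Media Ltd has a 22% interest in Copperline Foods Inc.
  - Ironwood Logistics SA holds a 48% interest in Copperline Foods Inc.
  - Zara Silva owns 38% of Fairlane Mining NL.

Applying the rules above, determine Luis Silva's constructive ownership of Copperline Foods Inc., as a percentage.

By sibling attribution (R2), Luis Silva is treated as also owning Zara Silva's interest in Redpoint Manufacturing Inc, giving 6% + 23% = 29%.
By sibling attribution (R2), Luis Silva is treated as also owning Zara Silva's interest in Fairlane Mining NL, giving 6% + 38% = 44%.
Chain via Redpoint Manufacturing Inc. → Harbor Ventures LLC → Vantage Media Ltd (R1): 29% × 79% × 87% × 22% = 4.384974% of Copperline Foods Inc.
Chain via Fairlane Mining NL → Wildmere Realty LP → Ironwood Logistics SA (R1): 44% × 62% × 28% × 48% = 3.666432% of Copperline Foods Inc.
Aggregating (R3): 4.384974% + 3.666432% = 8.051406%.

8.051406%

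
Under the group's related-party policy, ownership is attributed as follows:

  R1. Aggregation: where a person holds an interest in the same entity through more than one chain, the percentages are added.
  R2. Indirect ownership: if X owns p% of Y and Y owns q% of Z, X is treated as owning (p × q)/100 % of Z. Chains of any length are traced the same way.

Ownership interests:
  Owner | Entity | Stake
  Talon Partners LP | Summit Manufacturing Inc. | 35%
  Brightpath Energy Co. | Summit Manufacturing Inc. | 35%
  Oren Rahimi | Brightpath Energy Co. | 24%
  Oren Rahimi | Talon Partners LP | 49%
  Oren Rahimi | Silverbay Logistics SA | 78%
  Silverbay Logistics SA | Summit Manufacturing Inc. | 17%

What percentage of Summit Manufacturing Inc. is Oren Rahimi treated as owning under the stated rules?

38.81%

Chain via Brightpath Energy Co. (R2): 24% × 35% = 8.4% of Summit Manufacturing Inc.
Chain via Silverbay Logistics SA (R2): 78% × 17% = 13.26% of Summit Manufacturing Inc.
Chain via Talon Partners LP (R2): 49% × 35% = 17.15% of Summit Manufacturing Inc.
Aggregating (R1): 8.4% + 13.26% + 17.15% = 38.81%.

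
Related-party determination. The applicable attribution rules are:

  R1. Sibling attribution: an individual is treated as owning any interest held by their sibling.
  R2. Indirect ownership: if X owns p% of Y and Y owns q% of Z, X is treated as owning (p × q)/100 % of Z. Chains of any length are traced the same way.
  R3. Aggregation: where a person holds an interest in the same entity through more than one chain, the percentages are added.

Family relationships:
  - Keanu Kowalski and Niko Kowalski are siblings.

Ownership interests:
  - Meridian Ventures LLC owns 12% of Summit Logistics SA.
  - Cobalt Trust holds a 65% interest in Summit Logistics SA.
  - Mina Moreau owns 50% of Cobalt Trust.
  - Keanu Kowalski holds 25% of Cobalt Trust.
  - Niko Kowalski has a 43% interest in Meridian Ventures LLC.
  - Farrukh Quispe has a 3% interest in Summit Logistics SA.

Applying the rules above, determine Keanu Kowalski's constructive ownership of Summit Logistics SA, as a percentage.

By sibling attribution (R1), Keanu Kowalski is treated as owning Niko Kowalski's 43% interest in Meridian Ventures LLC.
Chain via Cobalt Trust (R2): 25% × 65% = 16.25% of Summit Logistics SA.
Chain via Meridian Ventures LLC (R2): 43% × 12% = 5.16% of Summit Logistics SA.
Aggregating (R3): 16.25% + 5.16% = 21.41%.

21.41%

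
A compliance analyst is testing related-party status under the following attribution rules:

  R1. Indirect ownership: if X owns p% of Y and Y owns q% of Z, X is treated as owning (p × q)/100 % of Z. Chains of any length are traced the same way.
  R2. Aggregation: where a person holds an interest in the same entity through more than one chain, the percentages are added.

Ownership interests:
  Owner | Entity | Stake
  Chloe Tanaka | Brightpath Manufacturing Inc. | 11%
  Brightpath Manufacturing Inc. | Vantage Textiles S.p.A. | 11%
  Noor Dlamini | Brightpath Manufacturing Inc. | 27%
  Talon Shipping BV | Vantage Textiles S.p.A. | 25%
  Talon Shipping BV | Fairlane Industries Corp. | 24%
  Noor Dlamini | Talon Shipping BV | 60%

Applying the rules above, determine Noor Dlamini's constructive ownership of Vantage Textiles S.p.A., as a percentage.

17.97%

Chain via Brightpath Manufacturing Inc. (R1): 27% × 11% = 2.97% of Vantage Textiles S.p.A.
Chain via Talon Shipping BV (R1): 60% × 25% = 15% of Vantage Textiles S.p.A.
Aggregating (R2): 2.97% + 15% = 17.97%.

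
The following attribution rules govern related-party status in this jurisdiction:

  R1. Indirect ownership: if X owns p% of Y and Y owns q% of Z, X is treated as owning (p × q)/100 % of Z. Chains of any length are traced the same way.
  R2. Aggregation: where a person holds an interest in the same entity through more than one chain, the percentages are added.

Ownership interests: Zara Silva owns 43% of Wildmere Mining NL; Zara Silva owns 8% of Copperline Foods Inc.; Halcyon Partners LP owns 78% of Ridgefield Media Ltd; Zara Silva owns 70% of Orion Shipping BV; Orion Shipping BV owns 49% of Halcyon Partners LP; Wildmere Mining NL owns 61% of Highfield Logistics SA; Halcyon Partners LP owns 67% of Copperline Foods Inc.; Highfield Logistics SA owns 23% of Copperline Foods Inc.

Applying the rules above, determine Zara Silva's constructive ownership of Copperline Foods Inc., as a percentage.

37.0139%

Chain via Orion Shipping BV → Halcyon Partners LP (R1): 70% × 49% × 67% = 22.981% of Copperline Foods Inc.
Chain via Wildmere Mining NL → Highfield Logistics SA (R1): 43% × 61% × 23% = 6.0329% of Copperline Foods Inc.
Direct interest in Copperline Foods Inc: 8%.
Aggregating (R2): 22.981% + 6.0329% + 8% = 37.0139%.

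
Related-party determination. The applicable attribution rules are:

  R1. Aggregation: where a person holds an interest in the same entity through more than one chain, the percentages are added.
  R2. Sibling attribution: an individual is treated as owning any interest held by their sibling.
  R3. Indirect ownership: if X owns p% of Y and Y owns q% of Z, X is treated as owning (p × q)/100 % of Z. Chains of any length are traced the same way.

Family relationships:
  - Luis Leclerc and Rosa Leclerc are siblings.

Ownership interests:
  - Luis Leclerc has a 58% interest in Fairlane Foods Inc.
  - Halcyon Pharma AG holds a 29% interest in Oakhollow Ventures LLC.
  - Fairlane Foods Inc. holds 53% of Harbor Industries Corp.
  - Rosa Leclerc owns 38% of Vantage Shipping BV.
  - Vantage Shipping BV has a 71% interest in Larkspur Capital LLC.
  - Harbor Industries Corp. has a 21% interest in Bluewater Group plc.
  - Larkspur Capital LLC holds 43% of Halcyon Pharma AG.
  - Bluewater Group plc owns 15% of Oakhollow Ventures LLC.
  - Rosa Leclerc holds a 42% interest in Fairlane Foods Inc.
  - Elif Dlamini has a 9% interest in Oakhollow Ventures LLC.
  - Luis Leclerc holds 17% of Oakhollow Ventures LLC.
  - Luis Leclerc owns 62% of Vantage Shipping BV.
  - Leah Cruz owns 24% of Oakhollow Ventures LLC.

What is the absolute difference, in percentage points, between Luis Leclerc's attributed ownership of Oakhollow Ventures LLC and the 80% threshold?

52.4768

By sibling attribution (R2), Luis Leclerc is treated as also owning Rosa Leclerc's interest in Fairlane Foods Inc, giving 58% + 42% = 100%.
By sibling attribution (R2), Luis Leclerc is treated as also owning Rosa Leclerc's interest in Vantage Shipping BV, giving 62% + 38% = 100%.
Chain via Fairlane Foods Inc. → Harbor Industries Corp. → Bluewater Group plc (R3): 100% × 53% × 21% × 15% = 1.6695% of Oakhollow Ventures LLC.
Chain via Vantage Shipping BV → Larkspur Capital LLC → Halcyon Pharma AG (R3): 100% × 71% × 43% × 29% = 8.8537% of Oakhollow Ventures LLC.
Direct interest in Oakhollow Ventures LLC: 17%.
Aggregating (R1): 1.6695% + 8.8537% + 17% = 27.5232%.
27.5232% falls short of the 80% threshold by 52.4768 percentage points.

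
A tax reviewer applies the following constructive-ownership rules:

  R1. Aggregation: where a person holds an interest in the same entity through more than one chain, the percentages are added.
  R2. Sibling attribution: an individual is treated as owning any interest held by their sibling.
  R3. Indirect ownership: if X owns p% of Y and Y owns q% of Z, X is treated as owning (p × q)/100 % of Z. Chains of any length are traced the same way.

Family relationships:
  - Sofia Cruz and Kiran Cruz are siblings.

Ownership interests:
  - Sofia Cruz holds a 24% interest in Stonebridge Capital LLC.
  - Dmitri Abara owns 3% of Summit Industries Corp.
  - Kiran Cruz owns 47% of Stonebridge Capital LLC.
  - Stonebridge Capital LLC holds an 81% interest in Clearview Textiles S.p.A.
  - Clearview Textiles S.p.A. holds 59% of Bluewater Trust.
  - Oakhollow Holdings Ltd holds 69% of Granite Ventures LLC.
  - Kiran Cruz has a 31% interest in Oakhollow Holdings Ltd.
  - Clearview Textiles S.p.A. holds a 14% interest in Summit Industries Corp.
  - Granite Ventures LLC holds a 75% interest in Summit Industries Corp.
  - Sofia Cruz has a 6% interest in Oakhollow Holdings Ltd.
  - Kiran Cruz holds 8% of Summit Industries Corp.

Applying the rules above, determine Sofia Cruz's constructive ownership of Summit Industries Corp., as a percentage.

35.1989%

By sibling attribution (R2), Sofia Cruz is treated as also owning Kiran Cruz's interest in Stonebridge Capital LLC, giving 24% + 47% = 71%.
By sibling attribution (R2), Sofia Cruz is treated as also owning Kiran Cruz's interest in Oakhollow Holdings Ltd, giving 6% + 31% = 37%.
By sibling attribution (R2), Sofia Cruz is treated as owning Kiran Cruz's 8% interest in Summit Industries Corp.
Chain via Stonebridge Capital LLC → Clearview Textiles S.p.A. (R3): 71% × 81% × 14% = 8.0514% of Summit Industries Corp.
Chain via Oakhollow Holdings Ltd → Granite Ventures LLC (R3): 37% × 69% × 75% = 19.1475% of Summit Industries Corp.
Direct interest in Summit Industries Corp: 8%.
Aggregating (R1): 8.0514% + 19.1475% + 8% = 35.1989%.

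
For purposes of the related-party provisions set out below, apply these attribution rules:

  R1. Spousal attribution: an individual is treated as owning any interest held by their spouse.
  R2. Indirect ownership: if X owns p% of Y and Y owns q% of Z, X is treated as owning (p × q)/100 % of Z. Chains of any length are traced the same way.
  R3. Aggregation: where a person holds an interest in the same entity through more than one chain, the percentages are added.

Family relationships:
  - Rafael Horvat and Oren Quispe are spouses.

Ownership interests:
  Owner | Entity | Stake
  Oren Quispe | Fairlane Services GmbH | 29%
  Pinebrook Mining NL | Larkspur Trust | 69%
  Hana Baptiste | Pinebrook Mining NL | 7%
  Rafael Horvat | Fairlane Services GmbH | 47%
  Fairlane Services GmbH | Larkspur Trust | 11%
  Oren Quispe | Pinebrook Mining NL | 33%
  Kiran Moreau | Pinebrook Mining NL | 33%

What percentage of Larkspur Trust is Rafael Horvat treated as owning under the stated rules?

By spousal attribution (R1), Rafael Horvat is treated as also owning Oren Quispe's interest in Fairlane Services GmbH, giving 47% + 29% = 76%.
By spousal attribution (R1), Rafael Horvat is treated as owning Oren Quispe's 33% interest in Pinebrook Mining NL.
Chain via Fairlane Services GmbH (R2): 76% × 11% = 8.36% of Larkspur Trust.
Chain via Pinebrook Mining NL (R2): 33% × 69% = 22.77% of Larkspur Trust.
Aggregating (R3): 8.36% + 22.77% = 31.13%.

31.13%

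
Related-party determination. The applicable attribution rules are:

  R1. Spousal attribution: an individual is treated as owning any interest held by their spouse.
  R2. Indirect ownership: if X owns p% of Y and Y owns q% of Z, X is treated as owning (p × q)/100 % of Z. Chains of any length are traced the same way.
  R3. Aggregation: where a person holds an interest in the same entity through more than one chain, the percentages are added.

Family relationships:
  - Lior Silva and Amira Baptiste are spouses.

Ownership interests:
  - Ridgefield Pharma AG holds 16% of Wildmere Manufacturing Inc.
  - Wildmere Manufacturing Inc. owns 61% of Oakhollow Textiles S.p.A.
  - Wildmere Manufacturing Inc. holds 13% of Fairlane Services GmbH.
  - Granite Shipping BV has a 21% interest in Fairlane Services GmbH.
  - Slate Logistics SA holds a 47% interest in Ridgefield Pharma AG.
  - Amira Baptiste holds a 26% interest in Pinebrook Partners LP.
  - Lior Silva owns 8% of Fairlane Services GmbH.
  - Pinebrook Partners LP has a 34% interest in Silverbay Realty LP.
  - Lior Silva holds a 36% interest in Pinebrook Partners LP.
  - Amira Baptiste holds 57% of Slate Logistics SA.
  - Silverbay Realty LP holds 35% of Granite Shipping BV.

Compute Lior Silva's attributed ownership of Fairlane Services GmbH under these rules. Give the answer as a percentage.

By spousal attribution (R1), Lior Silva is treated as also owning Amira Baptiste's interest in Pinebrook Partners LP, giving 36% + 26% = 62%.
By spousal attribution (R1), Lior Silva is treated as owning Amira Baptiste's 57% interest in Slate Logistics SA.
Chain via Pinebrook Partners LP → Silverbay Realty LP → Granite Shipping BV (R2): 62% × 34% × 35% × 21% = 1.54938% of Fairlane Services GmbH.
Direct interest in Fairlane Services GmbH: 8%.
Chain via Slate Logistics SA → Ridgefield Pharma AG → Wildmere Manufacturing Inc. (R2): 57% × 47% × 16% × 13% = 0.557232% of Fairlane Services GmbH.
Aggregating (R3): 1.54938% + 8% + 0.557232% = 10.106612%.

10.106612%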